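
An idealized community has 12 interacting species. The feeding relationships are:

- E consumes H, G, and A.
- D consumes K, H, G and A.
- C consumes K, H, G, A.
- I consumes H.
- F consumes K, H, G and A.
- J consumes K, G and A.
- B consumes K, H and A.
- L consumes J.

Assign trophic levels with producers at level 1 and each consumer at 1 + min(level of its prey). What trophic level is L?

A is a producer → level 1.
J eats A → level 2.
L eats J → level 3.
No prey of L is below level 2, so 3 is the minimum.

Trophic level 3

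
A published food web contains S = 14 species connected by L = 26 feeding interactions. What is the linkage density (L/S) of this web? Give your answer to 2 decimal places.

There are L = 26 links among S = 14 species.
L/S = 26/14 = 1.8571 ≈ 1.86.

L/S = 1.86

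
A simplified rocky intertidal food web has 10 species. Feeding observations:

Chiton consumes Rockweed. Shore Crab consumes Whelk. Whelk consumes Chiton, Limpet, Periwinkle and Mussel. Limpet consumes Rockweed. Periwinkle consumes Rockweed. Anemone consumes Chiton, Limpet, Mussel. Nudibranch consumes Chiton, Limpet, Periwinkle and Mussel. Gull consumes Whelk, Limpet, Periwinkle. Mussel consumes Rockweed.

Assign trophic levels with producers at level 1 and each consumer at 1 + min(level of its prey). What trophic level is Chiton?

Rockweed is a producer → level 1.
Chiton eats Rockweed → level 2.

Trophic level 2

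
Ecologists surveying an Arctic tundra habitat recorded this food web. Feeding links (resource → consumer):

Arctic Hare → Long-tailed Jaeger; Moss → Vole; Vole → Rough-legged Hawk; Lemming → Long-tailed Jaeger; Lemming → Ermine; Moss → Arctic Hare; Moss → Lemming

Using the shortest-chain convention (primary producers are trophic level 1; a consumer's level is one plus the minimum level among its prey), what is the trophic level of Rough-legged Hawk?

Trophic level 3

Moss is a producer → level 1.
Vole eats Moss → level 2.
Rough-legged Hawk eats Vole → level 3.
No prey of Rough-legged Hawk is below level 2, so 3 is the minimum.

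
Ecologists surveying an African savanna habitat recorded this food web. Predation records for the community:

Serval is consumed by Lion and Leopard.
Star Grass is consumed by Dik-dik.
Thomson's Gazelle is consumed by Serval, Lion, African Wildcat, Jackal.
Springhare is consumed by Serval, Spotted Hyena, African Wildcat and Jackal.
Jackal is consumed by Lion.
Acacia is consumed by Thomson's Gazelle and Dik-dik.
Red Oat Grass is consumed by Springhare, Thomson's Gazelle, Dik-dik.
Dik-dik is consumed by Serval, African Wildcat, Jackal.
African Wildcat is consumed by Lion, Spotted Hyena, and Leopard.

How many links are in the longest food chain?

3 links

One longest chain: Red Oat Grass → Thomson's Gazelle → Serval → Leopard.
It has 4 species and 3 links.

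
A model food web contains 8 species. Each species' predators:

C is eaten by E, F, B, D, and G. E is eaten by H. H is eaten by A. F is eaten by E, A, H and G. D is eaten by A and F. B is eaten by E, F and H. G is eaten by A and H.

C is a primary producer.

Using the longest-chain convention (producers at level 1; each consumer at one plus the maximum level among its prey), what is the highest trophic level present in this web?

Producers (level 1): C.
C → D → F → G → H → A gives A level 6.
No species has a prey at level 6, so no species reaches level 7.

6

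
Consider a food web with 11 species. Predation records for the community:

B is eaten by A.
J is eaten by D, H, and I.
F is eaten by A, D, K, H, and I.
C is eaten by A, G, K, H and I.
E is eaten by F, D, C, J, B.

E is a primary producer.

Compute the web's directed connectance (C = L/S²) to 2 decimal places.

C = 0.16

The web has S = 11 species and L = 19 feeding links.
C = L / S² = 19 / 121 = 0.1570 ≈ 0.16.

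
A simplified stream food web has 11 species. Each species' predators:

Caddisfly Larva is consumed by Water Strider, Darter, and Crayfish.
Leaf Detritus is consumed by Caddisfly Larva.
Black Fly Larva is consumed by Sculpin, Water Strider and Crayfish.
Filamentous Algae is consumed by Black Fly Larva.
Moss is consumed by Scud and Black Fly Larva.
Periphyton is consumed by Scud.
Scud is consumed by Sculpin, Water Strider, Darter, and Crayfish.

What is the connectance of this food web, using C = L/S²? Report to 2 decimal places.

C = 0.12

The web has S = 11 species and L = 15 feeding links.
C = L / S² = 15 / 121 = 0.1240 ≈ 0.12.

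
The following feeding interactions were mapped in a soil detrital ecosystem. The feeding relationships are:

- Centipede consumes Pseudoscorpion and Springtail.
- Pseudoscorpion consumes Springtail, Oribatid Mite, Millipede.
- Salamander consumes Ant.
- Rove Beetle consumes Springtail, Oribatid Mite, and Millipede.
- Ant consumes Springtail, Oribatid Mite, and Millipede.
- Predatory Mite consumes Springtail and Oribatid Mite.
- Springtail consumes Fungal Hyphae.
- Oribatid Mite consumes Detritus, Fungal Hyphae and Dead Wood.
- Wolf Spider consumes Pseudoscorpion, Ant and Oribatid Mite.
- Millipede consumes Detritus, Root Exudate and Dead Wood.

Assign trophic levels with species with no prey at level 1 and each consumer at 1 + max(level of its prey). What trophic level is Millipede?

Trophic level 2

Detritus has no prey (basal) → level 1.
Millipede eats Detritus (level 1); other prey at levels: Dead Wood 1, Root Exudate 1 → level 2.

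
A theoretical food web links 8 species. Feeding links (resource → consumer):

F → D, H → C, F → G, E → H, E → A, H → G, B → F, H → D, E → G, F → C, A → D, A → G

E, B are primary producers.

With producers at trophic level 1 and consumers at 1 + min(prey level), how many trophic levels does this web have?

Producers (level 1): E, B.
Following each consumer down to its lowest-level prey: B → F → D (levels 1 through 3).
All prey of D (F 2, A 2, H 2) are at level 2 or above, so D is at level 1 + 2 = 3.
Every consumer has at least one prey at level 2 or below, so none exceeds level 3.

3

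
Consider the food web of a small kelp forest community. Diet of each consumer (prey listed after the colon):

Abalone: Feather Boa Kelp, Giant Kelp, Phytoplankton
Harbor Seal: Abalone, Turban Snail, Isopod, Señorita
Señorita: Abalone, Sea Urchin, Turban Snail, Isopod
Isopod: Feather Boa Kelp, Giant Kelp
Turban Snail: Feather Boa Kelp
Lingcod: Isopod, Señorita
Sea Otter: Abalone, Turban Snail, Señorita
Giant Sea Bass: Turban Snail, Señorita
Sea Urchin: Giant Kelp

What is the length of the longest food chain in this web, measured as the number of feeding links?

One longest chain: Feather Boa Kelp → Abalone → Señorita → Giant Sea Bass.
It has 4 species and 3 links.

3 links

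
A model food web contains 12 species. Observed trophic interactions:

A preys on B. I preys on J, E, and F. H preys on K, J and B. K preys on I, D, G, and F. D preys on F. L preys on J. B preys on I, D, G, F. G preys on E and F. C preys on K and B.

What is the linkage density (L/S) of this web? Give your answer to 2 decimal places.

There are L = 21 links among S = 12 species.
L/S = 21/12 = 1.7500 ≈ 1.75.

L/S = 1.75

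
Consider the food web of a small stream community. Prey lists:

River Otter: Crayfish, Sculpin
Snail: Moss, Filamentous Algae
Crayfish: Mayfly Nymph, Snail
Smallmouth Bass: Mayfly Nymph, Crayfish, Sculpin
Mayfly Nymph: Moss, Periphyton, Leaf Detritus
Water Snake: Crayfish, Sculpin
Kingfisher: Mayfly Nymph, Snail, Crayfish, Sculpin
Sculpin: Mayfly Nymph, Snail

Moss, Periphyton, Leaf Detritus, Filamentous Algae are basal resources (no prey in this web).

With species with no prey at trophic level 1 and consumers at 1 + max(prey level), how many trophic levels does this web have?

4

Basal resources (level 1): Moss, Periphyton, Leaf Detritus, Filamentous Algae.
Moss → Mayfly Nymph → Crayfish → Water Snake gives Water Snake level 4.
No species has a prey at level 4, so no species reaches level 5.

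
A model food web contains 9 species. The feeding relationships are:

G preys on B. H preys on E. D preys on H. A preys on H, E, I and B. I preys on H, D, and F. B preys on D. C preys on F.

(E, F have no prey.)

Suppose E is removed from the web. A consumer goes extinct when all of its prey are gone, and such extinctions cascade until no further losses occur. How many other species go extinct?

4

Remove E.
Round 1: H (all prey gone) → extinct.
Round 2: D (all prey gone) → extinct.
Round 3: B (all prey gone) → extinct.
Round 4: G (all prey gone) → extinct.
No further losses. Total secondary extinctions: 4.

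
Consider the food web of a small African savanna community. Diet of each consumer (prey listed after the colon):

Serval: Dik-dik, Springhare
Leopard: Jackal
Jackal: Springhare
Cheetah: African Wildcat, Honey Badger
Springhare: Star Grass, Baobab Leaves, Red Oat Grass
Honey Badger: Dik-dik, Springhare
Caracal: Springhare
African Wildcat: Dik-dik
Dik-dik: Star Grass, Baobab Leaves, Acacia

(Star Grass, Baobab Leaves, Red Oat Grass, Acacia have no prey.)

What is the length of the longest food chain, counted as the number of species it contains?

One longest chain: Star Grass → Dik-dik → African Wildcat → Cheetah.
It has 4 species and 3 links.

4 species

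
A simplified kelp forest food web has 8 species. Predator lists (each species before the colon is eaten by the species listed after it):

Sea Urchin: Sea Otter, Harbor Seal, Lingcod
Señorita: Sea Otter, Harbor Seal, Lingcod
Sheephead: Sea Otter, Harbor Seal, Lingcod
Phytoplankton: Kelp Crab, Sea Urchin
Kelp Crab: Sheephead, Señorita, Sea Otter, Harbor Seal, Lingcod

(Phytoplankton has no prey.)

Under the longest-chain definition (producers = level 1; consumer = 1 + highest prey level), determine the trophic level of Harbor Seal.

Trophic level 4

Phytoplankton is a producer → level 1.
Kelp Crab eats Phytoplankton → level 2.
Sheephead eats Kelp Crab → level 3.
Harbor Seal eats Sheephead (level 3); other prey at levels: Kelp Crab 2, Sea Urchin 2, Señorita 3 → level 4.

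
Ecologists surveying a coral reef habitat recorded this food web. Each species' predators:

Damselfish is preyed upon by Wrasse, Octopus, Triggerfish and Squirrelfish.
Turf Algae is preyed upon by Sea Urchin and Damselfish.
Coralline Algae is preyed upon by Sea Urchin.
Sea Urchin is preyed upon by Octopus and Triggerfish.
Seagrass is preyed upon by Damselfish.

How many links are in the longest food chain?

2 links

One longest chain: Turf Algae → Sea Urchin → Triggerfish.
It has 3 species and 2 links.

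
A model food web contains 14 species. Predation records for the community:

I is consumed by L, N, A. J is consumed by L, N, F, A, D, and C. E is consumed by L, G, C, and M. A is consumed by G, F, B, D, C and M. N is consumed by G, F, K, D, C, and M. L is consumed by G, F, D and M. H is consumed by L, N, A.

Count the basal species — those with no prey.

Basal species (no prey listed): E, H, I, J.
Count: 4.

4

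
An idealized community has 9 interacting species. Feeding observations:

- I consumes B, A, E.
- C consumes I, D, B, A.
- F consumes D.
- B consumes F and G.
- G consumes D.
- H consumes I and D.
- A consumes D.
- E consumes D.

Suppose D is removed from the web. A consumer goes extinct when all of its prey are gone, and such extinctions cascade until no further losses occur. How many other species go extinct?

8

Remove D.
Round 1: E (all prey gone), G (all prey gone), F (all prey gone), A (all prey gone) → extinct.
Round 2: B (all prey gone) → extinct.
Round 3: I (all prey gone) → extinct.
Round 4: C (all prey gone), H (all prey gone) → extinct.
No further losses. Total secondary extinctions: 8.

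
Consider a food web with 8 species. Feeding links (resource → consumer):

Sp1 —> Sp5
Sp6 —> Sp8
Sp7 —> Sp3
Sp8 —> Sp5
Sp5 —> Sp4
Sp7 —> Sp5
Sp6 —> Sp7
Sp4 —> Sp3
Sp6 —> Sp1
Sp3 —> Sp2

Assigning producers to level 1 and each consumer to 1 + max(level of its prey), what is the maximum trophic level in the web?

Producers (level 1): Sp6.
Sp6 → Sp8 → Sp5 → Sp4 → Sp3 → Sp2 gives Sp2 level 6.
No species has a prey at level 6, so no species reaches level 7.

6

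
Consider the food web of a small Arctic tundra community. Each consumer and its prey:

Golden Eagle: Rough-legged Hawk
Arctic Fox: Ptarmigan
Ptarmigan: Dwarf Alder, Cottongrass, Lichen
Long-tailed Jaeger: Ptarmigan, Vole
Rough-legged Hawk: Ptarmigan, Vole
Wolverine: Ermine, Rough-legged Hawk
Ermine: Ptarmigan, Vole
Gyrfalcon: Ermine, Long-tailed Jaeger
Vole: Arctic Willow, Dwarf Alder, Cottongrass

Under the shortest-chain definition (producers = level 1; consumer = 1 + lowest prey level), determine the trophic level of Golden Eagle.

Dwarf Alder is a producer → level 1.
Ptarmigan eats Dwarf Alder → level 2.
Rough-legged Hawk eats Ptarmigan → level 3.
Golden Eagle eats Rough-legged Hawk → level 4.
No prey of Golden Eagle is below level 3, so 4 is the minimum.

Trophic level 4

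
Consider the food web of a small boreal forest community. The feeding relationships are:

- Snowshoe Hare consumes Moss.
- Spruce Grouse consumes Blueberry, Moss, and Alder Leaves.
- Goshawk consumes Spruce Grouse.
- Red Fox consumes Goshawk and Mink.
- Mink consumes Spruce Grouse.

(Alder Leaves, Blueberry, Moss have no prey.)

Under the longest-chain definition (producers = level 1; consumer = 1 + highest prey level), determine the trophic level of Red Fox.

Alder Leaves is a producer → level 1.
Spruce Grouse eats Alder Leaves (level 1); other prey at levels: Blueberry 1, Moss 1 → level 2.
Goshawk eats Spruce Grouse → level 3.
Red Fox eats Goshawk (level 3); other prey at levels: Mink 3 → level 4.

Trophic level 4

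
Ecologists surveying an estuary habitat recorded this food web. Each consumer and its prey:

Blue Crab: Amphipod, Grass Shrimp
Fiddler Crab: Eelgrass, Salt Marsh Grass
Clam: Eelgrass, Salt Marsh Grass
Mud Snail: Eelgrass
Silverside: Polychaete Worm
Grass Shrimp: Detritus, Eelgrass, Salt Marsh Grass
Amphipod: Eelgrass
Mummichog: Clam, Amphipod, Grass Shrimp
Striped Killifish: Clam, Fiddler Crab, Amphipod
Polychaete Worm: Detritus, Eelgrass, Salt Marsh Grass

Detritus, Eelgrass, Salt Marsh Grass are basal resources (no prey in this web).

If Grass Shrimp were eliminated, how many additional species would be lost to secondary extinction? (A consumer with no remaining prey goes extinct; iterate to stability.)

Remove Grass Shrimp.
Every predator of it retains at least one other prey: Mummichog still has Clam, Amphipod; Blue Crab still has Amphipod.
No consumer loses all prey, so no secondary extinctions occur.

0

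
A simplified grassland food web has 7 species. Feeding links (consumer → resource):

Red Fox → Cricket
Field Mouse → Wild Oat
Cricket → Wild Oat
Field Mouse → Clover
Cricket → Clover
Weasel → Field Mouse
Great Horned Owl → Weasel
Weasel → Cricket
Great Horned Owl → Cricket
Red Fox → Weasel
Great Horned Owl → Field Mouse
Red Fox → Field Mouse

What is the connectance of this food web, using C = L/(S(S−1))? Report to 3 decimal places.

The web has S = 7 species and L = 12 feeding links.
C = L / (S(S−1)) = 12 / 42 = 0.2857 ≈ 0.286.

C = 0.286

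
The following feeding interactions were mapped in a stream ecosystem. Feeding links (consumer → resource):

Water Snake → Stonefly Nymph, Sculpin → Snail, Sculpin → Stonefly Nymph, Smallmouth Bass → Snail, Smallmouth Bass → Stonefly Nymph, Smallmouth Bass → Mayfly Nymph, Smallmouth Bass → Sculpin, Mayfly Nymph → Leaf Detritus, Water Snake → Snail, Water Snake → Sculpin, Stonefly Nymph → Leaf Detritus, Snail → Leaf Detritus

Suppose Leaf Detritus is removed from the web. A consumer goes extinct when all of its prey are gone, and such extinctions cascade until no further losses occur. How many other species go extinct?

6

Remove Leaf Detritus.
Round 1: Snail (all prey gone), Mayfly Nymph (all prey gone), Stonefly Nymph (all prey gone) → extinct.
Round 2: Sculpin (all prey gone) → extinct.
Round 3: Smallmouth Bass (all prey gone), Water Snake (all prey gone) → extinct.
No further losses. Total secondary extinctions: 6.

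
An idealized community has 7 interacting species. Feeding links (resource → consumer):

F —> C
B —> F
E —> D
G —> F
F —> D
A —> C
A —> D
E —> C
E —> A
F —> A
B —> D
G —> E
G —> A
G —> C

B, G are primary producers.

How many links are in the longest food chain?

One longest chain: B → F → A → D.
It has 4 species and 3 links.

3 links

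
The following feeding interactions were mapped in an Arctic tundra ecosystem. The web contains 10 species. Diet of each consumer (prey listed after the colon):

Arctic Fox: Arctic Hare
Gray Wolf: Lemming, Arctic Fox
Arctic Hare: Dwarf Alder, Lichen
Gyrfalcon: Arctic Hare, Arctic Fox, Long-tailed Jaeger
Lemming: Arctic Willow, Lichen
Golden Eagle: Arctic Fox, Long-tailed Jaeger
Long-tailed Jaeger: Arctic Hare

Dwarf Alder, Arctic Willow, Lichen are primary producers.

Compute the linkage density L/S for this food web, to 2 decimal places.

L/S = 1.30

There are L = 13 links among S = 10 species.
L/S = 13/10 = 1.3000 ≈ 1.30.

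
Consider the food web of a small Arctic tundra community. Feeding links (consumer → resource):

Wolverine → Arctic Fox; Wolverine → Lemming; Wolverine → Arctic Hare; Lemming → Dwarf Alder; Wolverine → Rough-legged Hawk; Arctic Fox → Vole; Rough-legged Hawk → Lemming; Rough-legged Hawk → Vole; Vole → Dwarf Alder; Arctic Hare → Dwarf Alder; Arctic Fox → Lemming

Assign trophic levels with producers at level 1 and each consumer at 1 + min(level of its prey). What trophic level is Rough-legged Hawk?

Dwarf Alder is a producer → level 1.
Vole eats Dwarf Alder → level 2.
Rough-legged Hawk eats Vole → level 3.
No prey of Rough-legged Hawk is below level 2, so 3 is the minimum.

Trophic level 3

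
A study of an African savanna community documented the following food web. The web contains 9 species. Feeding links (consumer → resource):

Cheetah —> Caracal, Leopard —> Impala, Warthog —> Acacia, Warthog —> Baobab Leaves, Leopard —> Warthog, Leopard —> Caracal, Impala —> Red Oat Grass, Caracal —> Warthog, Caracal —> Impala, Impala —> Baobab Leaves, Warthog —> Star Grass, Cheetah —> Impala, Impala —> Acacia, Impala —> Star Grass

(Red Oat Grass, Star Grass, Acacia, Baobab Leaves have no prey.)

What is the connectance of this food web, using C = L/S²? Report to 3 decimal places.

The web has S = 9 species and L = 14 feeding links.
C = L / S² = 14 / 81 = 0.1728 ≈ 0.173.

C = 0.173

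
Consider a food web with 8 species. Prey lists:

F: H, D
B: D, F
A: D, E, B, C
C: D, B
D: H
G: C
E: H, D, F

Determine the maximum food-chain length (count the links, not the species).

5 links

One longest chain: H → D → F → B → C → A.
It has 6 species and 5 links.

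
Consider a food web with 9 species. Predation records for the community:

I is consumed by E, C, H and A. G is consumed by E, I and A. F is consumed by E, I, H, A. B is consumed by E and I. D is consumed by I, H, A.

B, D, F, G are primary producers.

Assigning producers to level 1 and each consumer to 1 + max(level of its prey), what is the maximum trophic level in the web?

Producers (level 1): B, D, F, G.
B → I → A gives A level 3.
No species has a prey at level 3, so no species reaches level 4.

3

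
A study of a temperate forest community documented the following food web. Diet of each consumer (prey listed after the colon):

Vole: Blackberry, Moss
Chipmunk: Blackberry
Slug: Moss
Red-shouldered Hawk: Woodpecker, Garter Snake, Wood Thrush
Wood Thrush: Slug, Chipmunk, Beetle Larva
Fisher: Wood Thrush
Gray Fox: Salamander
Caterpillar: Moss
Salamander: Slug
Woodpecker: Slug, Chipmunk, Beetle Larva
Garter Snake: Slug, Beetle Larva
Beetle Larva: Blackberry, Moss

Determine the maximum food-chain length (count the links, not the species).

One longest chain: Moss → Slug → Garter Snake → Red-shouldered Hawk.
It has 4 species and 3 links.

3 links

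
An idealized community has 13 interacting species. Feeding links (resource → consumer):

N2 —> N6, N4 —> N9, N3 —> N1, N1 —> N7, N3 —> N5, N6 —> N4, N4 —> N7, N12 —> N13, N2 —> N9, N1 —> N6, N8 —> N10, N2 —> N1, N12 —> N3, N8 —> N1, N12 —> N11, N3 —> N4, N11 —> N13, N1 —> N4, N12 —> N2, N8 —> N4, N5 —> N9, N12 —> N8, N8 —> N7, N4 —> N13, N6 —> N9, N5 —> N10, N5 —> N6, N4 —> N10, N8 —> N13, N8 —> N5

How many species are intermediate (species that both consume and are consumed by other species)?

Intermediate species (has both prey and predators): N3, N8, N11, N2, N5, N1, N6, N4.
Count: 8.

8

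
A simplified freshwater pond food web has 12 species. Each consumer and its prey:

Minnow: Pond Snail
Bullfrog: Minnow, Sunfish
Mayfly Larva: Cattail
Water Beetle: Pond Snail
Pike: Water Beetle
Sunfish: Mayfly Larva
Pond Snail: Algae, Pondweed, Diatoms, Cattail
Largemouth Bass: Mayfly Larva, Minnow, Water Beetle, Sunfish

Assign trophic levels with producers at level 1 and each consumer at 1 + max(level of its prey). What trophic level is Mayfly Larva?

Trophic level 2

Cattail is a producer → level 1.
Mayfly Larva eats Cattail → level 2.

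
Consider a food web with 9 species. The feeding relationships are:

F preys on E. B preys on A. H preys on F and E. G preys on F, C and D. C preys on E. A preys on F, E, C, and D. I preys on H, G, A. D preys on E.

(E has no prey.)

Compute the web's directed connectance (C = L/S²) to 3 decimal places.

The web has S = 9 species and L = 16 feeding links.
C = L / S² = 16 / 81 = 0.1975 ≈ 0.198.

C = 0.198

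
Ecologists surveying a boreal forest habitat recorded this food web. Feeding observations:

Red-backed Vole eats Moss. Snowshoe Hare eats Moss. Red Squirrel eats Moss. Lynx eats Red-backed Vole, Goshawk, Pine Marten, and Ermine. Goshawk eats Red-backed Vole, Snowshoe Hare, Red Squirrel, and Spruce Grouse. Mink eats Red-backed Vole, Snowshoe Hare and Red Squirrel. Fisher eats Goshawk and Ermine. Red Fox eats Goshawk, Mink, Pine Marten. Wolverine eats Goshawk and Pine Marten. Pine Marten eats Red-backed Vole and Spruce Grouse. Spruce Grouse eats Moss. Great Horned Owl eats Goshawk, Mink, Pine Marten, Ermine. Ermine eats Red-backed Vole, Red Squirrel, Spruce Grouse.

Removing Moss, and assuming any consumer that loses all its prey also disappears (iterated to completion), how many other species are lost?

Remove Moss.
Round 1: Snowshoe Hare (all prey gone), Spruce Grouse (all prey gone), Red-backed Vole (all prey gone), Red Squirrel (all prey gone) → extinct.
Round 2: Goshawk (all prey gone), Pine Marten (all prey gone), Mink (all prey gone), Ermine (all prey gone) → extinct.
Round 3: Great Horned Owl (all prey gone), Wolverine (all prey gone), Red Fox (all prey gone), Fisher (all prey gone), Lynx (all prey gone) → extinct.
No further losses. Total secondary extinctions: 13.

13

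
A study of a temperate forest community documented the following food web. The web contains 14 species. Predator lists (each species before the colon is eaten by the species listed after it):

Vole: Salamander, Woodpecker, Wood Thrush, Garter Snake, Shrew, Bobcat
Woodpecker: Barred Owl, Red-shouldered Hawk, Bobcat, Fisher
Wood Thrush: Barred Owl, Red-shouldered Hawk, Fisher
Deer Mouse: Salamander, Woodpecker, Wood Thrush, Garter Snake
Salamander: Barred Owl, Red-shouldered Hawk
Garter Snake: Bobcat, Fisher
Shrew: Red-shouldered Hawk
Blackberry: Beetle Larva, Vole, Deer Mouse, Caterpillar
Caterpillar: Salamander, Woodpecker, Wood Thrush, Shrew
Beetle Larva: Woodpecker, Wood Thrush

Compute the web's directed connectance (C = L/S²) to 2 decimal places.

The web has S = 14 species and L = 32 feeding links.
C = L / S² = 32 / 196 = 0.1633 ≈ 0.16.

C = 0.16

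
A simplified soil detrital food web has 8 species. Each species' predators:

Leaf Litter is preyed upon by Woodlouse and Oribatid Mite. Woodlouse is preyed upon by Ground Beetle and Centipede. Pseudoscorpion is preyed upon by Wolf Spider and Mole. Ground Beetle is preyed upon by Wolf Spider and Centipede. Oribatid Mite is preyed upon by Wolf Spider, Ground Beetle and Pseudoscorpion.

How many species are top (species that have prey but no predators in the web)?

Top species (has prey, but nothing eats it): Wolf Spider, Centipede, Mole.
Count: 3.

3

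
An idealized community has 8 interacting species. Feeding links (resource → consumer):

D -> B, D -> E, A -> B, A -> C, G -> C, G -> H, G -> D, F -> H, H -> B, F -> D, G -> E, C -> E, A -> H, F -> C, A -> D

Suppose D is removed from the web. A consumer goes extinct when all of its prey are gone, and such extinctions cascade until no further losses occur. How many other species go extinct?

0

Remove D.
Every predator of it retains at least one other prey: E still has G, C; B still has A, H.
No consumer loses all prey, so no secondary extinctions occur.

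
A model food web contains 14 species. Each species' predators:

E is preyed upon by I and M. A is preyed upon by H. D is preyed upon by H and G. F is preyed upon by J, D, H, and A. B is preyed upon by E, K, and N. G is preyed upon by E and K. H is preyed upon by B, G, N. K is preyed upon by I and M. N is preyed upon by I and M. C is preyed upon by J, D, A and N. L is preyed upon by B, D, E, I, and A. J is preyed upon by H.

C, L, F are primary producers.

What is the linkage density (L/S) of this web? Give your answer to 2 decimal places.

L/S = 2.21

There are L = 31 links among S = 14 species.
L/S = 31/14 = 2.2143 ≈ 2.21.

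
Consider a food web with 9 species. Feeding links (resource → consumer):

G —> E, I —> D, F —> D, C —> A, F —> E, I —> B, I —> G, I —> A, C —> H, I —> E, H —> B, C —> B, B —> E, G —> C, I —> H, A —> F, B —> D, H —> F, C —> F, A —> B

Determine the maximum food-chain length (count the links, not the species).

One longest chain: I → G → C → H → F → E.
It has 6 species and 5 links.

5 links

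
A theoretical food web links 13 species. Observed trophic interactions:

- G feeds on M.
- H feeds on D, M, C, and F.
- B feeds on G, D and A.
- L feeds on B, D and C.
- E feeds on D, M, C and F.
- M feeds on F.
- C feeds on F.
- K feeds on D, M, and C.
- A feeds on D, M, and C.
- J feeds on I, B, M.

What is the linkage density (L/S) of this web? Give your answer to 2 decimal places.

There are L = 26 links among S = 13 species.
L/S = 26/13 = 2.0000 ≈ 2.00.

L/S = 2.00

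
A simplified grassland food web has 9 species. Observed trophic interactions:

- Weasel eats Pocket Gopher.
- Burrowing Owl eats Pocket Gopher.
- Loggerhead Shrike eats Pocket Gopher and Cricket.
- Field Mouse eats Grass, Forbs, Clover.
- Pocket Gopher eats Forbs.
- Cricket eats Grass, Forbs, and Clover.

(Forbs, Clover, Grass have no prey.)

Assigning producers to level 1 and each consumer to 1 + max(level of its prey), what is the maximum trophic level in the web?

3

Producers (level 1): Forbs, Clover, Grass.
Forbs → Pocket Gopher → Weasel gives Weasel level 3.
No species has a prey at level 3, so no species reaches level 4.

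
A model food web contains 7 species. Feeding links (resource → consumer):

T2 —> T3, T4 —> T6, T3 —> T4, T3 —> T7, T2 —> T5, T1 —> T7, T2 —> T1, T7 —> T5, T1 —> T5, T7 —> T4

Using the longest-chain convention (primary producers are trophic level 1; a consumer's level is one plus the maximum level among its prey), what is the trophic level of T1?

Trophic level 2

T2 is a producer → level 1.
T1 eats T2 → level 2.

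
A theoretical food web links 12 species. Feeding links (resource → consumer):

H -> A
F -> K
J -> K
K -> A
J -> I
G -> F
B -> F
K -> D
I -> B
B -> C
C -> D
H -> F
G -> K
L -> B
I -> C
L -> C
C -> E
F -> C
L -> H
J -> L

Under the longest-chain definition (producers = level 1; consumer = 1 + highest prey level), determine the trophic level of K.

J is a producer → level 1.
L eats J → level 2.
H eats L → level 3.
F eats H (level 3); other prey at levels: G 1, B 3 → level 4.
K eats F (level 4); other prey at levels: J 1, G 1 → level 5.

Trophic level 5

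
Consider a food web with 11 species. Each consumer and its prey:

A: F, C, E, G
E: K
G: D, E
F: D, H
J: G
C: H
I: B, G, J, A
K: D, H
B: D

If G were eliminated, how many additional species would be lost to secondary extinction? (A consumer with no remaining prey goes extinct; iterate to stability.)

Remove G.
Round 1: J (all prey gone) → extinct.
No further losses. Total secondary extinctions: 1.

1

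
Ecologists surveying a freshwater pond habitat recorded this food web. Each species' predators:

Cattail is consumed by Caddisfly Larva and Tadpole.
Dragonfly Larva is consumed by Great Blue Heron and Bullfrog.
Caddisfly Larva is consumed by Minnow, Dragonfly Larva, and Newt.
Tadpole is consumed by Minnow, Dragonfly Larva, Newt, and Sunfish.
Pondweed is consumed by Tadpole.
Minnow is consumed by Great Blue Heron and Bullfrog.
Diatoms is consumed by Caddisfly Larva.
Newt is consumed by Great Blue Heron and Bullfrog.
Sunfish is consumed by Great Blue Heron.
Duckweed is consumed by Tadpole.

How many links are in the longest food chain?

One longest chain: Cattail → Tadpole → Dragonfly Larva → Bullfrog.
It has 4 species and 3 links.

3 links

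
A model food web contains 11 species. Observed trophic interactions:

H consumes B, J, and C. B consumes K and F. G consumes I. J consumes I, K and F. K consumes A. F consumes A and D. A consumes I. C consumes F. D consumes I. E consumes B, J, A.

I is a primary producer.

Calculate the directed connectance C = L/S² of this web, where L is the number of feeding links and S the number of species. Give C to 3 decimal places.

The web has S = 11 species and L = 18 feeding links.
C = L / S² = 18 / 121 = 0.1488 ≈ 0.149.

C = 0.149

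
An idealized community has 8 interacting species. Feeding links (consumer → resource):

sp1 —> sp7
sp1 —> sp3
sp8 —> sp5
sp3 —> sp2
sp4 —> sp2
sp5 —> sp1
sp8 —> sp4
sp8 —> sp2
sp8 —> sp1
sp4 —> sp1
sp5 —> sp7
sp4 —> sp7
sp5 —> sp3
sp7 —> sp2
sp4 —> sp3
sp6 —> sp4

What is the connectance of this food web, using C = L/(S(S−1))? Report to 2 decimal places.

C = 0.29

The web has S = 8 species and L = 16 feeding links.
C = L / (S(S−1)) = 16 / 56 = 0.2857 ≈ 0.29.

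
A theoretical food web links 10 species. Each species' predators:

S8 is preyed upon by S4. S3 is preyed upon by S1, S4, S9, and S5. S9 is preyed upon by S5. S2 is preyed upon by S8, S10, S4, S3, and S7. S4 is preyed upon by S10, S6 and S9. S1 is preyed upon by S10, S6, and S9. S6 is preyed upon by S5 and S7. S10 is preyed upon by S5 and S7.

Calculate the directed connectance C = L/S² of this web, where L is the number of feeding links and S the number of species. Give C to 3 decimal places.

The web has S = 10 species and L = 21 feeding links.
C = L / S² = 21 / 100 = 0.2100 ≈ 0.210.

C = 0.210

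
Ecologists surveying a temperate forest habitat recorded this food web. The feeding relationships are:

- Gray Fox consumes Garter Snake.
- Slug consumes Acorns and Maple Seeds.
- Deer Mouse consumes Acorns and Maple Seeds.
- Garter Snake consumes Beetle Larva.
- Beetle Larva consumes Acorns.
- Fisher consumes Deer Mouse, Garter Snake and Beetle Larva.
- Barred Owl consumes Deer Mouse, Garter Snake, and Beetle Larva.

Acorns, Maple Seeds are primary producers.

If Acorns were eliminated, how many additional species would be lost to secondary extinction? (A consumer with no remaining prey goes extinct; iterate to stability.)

3

Remove Acorns.
Round 1: Beetle Larva (all prey gone) → extinct.
Round 2: Garter Snake (all prey gone) → extinct.
Round 3: Gray Fox (all prey gone) → extinct.
No further losses. Total secondary extinctions: 3.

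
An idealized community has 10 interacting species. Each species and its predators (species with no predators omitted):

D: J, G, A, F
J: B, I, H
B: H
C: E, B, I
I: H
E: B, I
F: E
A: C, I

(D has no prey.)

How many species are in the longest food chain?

One longest chain: D → A → C → E → I → H.
It has 6 species and 5 links.

6 species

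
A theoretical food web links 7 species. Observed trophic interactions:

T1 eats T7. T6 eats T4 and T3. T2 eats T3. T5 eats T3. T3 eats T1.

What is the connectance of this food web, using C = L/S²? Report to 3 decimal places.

The web has S = 7 species and L = 6 feeding links.
C = L / S² = 6 / 49 = 0.1224 ≈ 0.122.

C = 0.122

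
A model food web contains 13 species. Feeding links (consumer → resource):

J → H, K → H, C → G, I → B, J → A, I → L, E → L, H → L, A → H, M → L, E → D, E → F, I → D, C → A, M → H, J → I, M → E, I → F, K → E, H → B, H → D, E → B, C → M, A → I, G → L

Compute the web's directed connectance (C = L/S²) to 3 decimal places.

The web has S = 13 species and L = 25 feeding links.
C = L / S² = 25 / 169 = 0.1479 ≈ 0.148.

C = 0.148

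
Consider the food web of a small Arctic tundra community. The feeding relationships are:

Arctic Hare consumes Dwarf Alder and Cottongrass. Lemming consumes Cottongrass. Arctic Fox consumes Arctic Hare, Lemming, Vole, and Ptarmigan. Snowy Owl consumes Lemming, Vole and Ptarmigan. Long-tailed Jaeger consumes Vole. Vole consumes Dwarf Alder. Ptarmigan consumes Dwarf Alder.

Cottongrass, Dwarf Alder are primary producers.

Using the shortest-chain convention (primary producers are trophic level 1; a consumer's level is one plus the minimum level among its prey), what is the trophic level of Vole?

Trophic level 2

Dwarf Alder is a producer → level 1.
Vole eats Dwarf Alder → level 2.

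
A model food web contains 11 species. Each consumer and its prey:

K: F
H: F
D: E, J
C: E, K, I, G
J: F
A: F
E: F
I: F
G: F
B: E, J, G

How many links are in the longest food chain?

One longest chain: F → E → D.
It has 3 species and 2 links.

2 links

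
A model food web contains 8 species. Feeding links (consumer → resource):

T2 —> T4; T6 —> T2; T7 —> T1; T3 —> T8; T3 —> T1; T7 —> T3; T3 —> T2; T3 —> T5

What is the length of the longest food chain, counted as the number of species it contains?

4 species

One longest chain: T4 → T2 → T3 → T7.
It has 4 species and 3 links.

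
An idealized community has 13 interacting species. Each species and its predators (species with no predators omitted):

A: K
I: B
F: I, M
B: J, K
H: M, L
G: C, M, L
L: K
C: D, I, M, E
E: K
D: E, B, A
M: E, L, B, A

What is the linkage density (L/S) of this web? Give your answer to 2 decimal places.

L/S = 1.85

There are L = 24 links among S = 13 species.
L/S = 24/13 = 1.8462 ≈ 1.85.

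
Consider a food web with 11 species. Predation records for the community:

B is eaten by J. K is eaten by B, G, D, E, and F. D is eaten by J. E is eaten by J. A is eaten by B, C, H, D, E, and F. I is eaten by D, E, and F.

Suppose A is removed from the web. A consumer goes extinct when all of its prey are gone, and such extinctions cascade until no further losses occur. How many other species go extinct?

2

Remove A.
Round 1: H (all prey gone), C (all prey gone) → extinct.
No further losses. Total secondary extinctions: 2.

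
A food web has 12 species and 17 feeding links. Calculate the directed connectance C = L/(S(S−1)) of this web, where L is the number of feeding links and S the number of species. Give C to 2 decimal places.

The web has S = 12 species and L = 17 feeding links.
C = L / (S(S−1)) = 17 / 132 = 0.1288 ≈ 0.13.

C = 0.13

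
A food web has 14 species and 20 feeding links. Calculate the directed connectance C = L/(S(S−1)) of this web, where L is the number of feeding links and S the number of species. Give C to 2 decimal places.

C = 0.11

The web has S = 14 species and L = 20 feeding links.
C = L / (S(S−1)) = 20 / 182 = 0.1099 ≈ 0.11.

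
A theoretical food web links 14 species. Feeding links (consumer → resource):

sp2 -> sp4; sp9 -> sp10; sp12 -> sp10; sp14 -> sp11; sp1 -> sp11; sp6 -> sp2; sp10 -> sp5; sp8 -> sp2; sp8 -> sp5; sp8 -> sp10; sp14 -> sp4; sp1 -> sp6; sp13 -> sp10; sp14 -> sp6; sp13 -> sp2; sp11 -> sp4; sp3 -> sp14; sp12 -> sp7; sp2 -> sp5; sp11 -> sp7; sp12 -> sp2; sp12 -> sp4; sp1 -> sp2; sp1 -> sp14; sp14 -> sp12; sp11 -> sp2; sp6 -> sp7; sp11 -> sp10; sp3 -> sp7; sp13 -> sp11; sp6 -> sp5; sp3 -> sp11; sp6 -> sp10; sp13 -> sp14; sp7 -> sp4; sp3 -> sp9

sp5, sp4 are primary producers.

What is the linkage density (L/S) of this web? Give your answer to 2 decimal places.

There are L = 36 links among S = 14 species.
L/S = 36/14 = 2.5714 ≈ 2.57.

L/S = 2.57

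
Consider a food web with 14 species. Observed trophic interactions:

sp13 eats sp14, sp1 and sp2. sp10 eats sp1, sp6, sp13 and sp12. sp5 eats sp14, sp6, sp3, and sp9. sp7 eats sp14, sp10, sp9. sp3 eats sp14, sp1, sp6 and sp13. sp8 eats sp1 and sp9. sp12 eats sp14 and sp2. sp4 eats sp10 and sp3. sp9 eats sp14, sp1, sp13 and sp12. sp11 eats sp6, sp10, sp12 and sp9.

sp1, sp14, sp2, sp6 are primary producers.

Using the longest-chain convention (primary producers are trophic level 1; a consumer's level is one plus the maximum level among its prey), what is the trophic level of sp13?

Trophic level 2

sp1 is a producer → level 1.
sp13 eats sp1 (level 1); other prey at levels: sp14 1, sp2 1 → level 2.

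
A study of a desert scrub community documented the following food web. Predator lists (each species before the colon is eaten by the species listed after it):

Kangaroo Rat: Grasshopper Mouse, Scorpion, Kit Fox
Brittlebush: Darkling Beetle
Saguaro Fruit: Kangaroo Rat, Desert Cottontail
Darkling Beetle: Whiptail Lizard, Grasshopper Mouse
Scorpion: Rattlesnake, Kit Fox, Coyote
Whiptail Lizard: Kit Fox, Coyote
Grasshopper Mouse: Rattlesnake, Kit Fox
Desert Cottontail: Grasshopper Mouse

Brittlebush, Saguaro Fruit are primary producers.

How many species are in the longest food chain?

4 species

One longest chain: Brittlebush → Darkling Beetle → Grasshopper Mouse → Rattlesnake.
It has 4 species and 3 links.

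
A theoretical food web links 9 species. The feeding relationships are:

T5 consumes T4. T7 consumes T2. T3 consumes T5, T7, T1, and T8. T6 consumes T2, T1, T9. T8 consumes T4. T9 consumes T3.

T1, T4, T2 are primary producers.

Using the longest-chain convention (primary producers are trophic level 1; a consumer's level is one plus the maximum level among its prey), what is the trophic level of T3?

Trophic level 3

T4 is a producer → level 1.
T5 eats T4 → level 2.
T3 eats T5 (level 2); other prey at levels: T1 1, T7 2, T8 2 → level 3.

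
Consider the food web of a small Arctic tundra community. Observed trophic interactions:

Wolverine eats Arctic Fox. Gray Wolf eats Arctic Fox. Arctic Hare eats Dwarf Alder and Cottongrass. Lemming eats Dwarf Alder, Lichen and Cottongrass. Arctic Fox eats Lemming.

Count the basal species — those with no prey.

Basal species (no prey listed): Cottongrass, Lichen, Dwarf Alder.
Count: 3.

3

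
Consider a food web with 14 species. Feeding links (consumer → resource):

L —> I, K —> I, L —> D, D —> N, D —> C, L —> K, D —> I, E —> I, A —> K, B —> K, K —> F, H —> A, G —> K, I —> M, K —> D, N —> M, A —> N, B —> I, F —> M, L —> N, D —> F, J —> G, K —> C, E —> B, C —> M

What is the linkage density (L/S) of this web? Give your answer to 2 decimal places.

There are L = 25 links among S = 14 species.
L/S = 25/14 = 1.7857 ≈ 1.79.

L/S = 1.79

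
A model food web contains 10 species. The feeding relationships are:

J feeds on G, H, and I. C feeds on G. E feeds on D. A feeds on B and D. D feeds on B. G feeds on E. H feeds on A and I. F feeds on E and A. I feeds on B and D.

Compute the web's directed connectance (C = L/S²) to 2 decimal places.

The web has S = 10 species and L = 15 feeding links.
C = L / S² = 15 / 100 = 0.1500 ≈ 0.15.

C = 0.15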